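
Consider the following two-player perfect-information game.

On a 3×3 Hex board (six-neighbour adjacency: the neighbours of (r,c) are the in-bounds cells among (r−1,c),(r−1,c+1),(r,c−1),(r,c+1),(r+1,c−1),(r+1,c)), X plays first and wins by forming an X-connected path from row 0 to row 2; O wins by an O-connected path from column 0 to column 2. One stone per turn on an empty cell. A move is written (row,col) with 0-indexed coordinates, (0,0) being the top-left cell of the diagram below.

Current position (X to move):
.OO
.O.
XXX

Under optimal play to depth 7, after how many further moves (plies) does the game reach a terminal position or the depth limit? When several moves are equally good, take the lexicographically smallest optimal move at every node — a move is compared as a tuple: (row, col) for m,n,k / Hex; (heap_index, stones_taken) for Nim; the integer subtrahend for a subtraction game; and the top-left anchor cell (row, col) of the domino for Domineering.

PV length from [.OO/.O./XXX]: 2 plies

[.OO/.O./XXX] X move#1: (0,0):-1/XOO/.O./XXX*, (1,0):-1/.OO/XO./XXX, (1,2):-1/.OO/.OX/XXX
[XOO/.O./XXX] O move#2: (1,0):+1/XOO/OO./XXX*, (1,2):-1/XOO/.OO/XXX
[XOO/OO./XXX] end (terminal -1, X#3); searched .OO/.O./XXX to 7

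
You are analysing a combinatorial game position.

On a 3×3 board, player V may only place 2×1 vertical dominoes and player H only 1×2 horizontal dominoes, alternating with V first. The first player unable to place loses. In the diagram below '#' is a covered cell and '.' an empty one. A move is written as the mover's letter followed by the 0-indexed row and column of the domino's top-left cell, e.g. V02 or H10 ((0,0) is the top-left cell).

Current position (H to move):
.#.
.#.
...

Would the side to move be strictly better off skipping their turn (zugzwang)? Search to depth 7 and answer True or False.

zugzwang(.#./.#./..., H) = False

p1 H@[.#./.#./...]: H20[.#./.#./##.]-1* H21[.#./.#./.##]-1
p2 V@[.#./.#./##.]: V00[##./##./##.]+1* V02[.##/.##/##.]+1 V12[.#./.##/###]+1
p3 H@[##./##./##.] terminal -1; root [.#./.#./...] d7
pass branch (V moves first from the same position):
  | p1 V@[.#./.#./...]: V00[##./##./...]+1* V02[.##/.##/...]+1 V10[.#./##./#..]+1 V12[.#./.##/..#]+1
  | p2 H@[##./##./...]: H20[##./##./##.]-1* H21[##./##./.##]-1
  | p3 V@[##./##./##.]: V02[###/###/##.]+1* V12[##./###/###]+1
  | p4 H@[###/###/##.] terminal -1; root [.#./.#./...] d7
H moving scores -1; H passing scores -1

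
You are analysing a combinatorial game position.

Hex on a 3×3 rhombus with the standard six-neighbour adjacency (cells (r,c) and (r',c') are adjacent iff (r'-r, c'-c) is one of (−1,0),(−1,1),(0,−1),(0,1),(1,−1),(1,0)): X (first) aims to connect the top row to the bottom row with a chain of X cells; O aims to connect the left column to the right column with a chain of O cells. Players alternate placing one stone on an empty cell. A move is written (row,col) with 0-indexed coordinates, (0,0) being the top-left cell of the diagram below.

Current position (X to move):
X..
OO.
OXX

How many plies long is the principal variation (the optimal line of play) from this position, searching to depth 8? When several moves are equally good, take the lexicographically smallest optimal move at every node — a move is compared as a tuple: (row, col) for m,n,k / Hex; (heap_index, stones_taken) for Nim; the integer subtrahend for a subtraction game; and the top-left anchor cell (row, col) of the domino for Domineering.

[X../OO./OXX] X move#1: (0,1):-1/XX./OO./OXX*, (0,2):-1/X.X/OO./OXX, (1,2):-1/X../OOX/OXX
[XX./OO./OXX] O move#2: (0,2):+1/XXO/OO./OXX*, (1,2):+1/XX./OOO/OXX
[XXO/OO./OXX] end (terminal -1, X#3); searched X../OO./OXX to 8

PV length from [X../OO./OXX]: 2 plies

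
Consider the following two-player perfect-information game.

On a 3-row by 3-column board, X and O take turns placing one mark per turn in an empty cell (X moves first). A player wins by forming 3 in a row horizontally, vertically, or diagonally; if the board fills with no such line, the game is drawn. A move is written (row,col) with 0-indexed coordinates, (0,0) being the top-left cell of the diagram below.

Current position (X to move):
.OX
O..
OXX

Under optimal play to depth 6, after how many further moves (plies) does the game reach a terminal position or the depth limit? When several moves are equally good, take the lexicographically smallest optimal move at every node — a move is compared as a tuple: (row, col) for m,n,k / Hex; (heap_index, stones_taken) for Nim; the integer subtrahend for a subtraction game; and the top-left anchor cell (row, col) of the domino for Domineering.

p1 X@[.OX/O../OXX]: (0,0)[XOX/O../OXX]+1* (1,1)[.OX/OX./OXX]-1 (1,2)[.OX/O.X/OXX]+1
p2 O@[XOX/O../OXX]: (1,1)[XOX/OO./OXX]-1* (1,2)[XOX/O.O/OXX]-1
p3 X@[XOX/OO./OXX]: (1,2)[XOX/OOX/OXX]+1*
p4 O@[XOX/OOX/OXX] terminal -1; root [.OX/O../OXX] d6

PV length from [.OX/O../OXX]: 3 plies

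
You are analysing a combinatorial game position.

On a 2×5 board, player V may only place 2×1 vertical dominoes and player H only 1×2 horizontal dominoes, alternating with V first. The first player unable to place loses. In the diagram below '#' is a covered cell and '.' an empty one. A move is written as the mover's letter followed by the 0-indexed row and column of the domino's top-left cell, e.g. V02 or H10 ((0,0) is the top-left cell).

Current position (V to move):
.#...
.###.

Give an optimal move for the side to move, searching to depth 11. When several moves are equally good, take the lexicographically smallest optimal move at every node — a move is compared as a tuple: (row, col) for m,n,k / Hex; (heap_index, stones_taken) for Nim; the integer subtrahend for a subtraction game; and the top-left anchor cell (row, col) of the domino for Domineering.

ply 1, V at .#.../.###. | V00=-1→##.../####.; V04=+1→.#..#/.####*
ply 2, H at .#..#/.#### | H02=-1→.####/.####*
ply 3, V at .####/.#### | V00=+1→#####/#####*
ply 4: #####/##### is terminal -1 (H); from .#.../.###. depth 11

V's best at [.#.../.###.]: V04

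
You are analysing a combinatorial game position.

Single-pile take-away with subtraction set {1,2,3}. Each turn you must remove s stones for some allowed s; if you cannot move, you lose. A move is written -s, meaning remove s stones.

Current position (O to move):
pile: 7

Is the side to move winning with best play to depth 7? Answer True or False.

O winning at [7]: True

[7] O move#1: -1:-1/6, -2:-1/5, -3:+1/4*
[4] X move#2: -1:-1/3*, -2:-1/2, -3:-1/1
[3] O move#3: -1:-1/2, -2:-1/1, -3:+1/0*
[0] end (terminal -1, X#4); searched 7 to 7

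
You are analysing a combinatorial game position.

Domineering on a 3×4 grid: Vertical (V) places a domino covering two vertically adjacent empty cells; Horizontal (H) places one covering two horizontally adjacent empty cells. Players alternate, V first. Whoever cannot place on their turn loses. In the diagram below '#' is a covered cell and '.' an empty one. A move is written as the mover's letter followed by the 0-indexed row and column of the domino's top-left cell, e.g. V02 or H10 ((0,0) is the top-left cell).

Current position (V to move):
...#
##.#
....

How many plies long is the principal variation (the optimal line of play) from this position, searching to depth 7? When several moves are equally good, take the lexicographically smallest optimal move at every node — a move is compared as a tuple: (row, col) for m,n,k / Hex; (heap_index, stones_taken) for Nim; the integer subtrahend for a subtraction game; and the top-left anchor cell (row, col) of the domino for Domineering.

PV length from [...#/##.#/....]: 2 plies

[...#/##.#/....] V move#1: V02:-1/..##/####/....*, V12:-1/...#/####/..#.
[..##/####/....] H move#2: H00:+1/####/####/....*, H20:+1/..##/####/##.., H21:+1/..##/####/.##., H22:+1/..##/####/..##
[####/####/....] end (terminal -1, V#3); searched ...#/##.#/.... to 7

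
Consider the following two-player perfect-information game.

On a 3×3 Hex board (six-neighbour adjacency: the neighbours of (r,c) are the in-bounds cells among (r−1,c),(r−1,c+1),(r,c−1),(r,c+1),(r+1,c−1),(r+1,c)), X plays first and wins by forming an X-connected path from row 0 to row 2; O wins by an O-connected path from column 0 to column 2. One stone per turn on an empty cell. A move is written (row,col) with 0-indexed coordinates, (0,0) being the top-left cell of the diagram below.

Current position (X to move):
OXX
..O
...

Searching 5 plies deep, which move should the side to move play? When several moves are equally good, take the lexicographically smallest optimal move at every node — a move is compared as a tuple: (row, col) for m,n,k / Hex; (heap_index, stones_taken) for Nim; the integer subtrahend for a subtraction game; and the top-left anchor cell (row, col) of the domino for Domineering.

X's best at [OXX/..O/...]: (1,1)

[OXX/..O/...] X move#1: (1,0):-1/OXX/X.O/..., (1,1):+1/OXX/.XO/...*, (2,0):+1/OXX/..O/X.., (2,1):-1/OXX/..O/.X., (2,2):-1/OXX/..O/..X
[OXX/.XO/...] O move#2: (1,0):-1/OXX/OXO/...*, (2,0):-1/OXX/.XO/O.., (2,1):-1/OXX/.XO/.O., (2,2):-1/OXX/.XO/..O
[OXX/OXO/...] X move#3: (2,0):+1/OXX/OXO/X..*, (2,1):+1/OXX/OXO/.X., (2,2):+1/OXX/OXO/..X
[OXX/OXO/X..] end (terminal -1, O#4); searched OXX/..O/... to 5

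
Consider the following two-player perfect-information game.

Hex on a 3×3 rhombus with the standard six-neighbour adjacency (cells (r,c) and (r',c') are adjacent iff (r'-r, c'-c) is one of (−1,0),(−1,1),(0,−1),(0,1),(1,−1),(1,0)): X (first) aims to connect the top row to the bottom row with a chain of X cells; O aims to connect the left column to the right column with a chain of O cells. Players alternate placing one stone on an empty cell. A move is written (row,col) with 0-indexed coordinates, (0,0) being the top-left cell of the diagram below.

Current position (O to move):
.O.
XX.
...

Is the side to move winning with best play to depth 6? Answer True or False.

ply 1, O at .O./XX./... | (0,0)=-1→OO./XX./...*; (0,2)=-1→.OO/XX./...; (1,2)=-1→.O./XXO/...; (2,0)=-1→.O./XX./O..; (2,1)=-1→.O./XX./.O.; (2,2)=-1→.O./XX./..O
ply 2, X at OO./XX./... | (0,2)=+1→OOX/XX./...*; (1,2)=-1→OO./XXX/...; (2,0)=-1→OO./XX./X..; (2,1)=-1→OO./XX./.X.; (2,2)=-1→OO./XX./..X
ply 3, O at OOX/XX./... | (1,2)=-1→OOX/XXO/...*; (2,0)=-1→OOX/XX./O..; (2,1)=-1→OOX/XX./.O.; (2,2)=-1→OOX/XX./..O
ply 4, X at OOX/XXO/... | (2,0)=+1→OOX/XXO/X..*; (2,1)=+1→OOX/XXO/.X.; (2,2)=+1→OOX/XXO/..X
ply 5: OOX/XXO/X.. is terminal -1 (O); from .O./XX./... depth 6

O winning at [.O./XX./...]: False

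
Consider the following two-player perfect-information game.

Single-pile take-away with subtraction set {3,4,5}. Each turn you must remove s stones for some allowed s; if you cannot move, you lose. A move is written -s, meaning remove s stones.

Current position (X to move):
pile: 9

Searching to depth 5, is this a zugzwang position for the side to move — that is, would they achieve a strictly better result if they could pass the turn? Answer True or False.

zugzwang(9, X) = True

p1 X@[9]: -3[6]-1* -4[5]-1 -5[4]-1
p2 O@[6]: -3[3]-1 -4[2]+1* -5[1]+1
p3 X@[2] terminal -1; root [9] d5
suppose X passes — search the same position with O to move:
pass> p1 O@[9]: -3[6]-1* -4[5]-1 -5[4]-1
pass> p2 X@[6]: -3[3]-1 -4[2]+1* -5[1]+1
pass> p3 O@[2] terminal -1; root [9] d5
for X: play -1, pass +1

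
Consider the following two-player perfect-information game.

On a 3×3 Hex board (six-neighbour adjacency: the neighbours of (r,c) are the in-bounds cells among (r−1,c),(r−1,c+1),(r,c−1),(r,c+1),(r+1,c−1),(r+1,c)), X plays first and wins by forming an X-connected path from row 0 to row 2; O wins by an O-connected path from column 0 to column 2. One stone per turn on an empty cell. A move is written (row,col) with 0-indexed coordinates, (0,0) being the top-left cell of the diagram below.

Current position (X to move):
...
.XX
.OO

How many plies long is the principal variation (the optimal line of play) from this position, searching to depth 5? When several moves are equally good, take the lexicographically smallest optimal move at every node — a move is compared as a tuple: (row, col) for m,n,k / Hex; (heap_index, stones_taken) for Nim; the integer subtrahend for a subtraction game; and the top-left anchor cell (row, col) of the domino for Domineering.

PV length from [.../.XX/.OO]: 3 plies

ply 1, X at .../.XX/.OO | (0,0)=-1→X../.XX/.OO; (0,1)=-1→.X./.XX/.OO; (0,2)=-1→..X/.XX/.OO; (1,0)=-1→.../XXX/.OO; (2,0)=+1→.../.XX/XOO*
ply 2, O at .../.XX/XOO | (0,0)=-1→O../.XX/XOO*; (0,1)=-1→.O./.XX/XOO; (0,2)=-1→..O/.XX/XOO; (1,0)=-1→.../OXX/XOO
ply 3, X at O../.XX/XOO | (0,1)=+1→OX./.XX/XOO*; (0,2)=+1→O.X/.XX/XOO; (1,0)=+1→O../XXX/XOO
ply 4: OX./.XX/XOO is terminal -1 (O); from .../.XX/.OO depth 5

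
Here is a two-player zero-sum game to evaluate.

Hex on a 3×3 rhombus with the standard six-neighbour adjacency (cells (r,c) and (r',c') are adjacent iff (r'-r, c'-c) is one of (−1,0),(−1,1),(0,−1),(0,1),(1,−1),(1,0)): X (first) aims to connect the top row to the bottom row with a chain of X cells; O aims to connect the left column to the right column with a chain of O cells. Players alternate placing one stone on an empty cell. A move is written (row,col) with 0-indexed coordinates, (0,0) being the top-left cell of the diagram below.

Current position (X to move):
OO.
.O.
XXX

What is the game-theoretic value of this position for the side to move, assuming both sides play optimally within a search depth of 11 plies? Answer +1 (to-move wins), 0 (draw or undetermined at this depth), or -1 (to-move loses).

value(OO./.O./XXX, X) = -1

p1 X@[OO./.O./XXX]: (0,2)[OOX/.O./XXX]-1* (1,0)[OO./XO./XXX]-1 (1,2)[OO./.OX/XXX]-1
p2 O@[OOX/.O./XXX]: (1,0)[OOX/OO./XXX]-1 (1,2)[OOX/.OO/XXX]+1*
p3 X@[OOX/.OO/XXX] terminal -1; root [OO./.O./XXX] d11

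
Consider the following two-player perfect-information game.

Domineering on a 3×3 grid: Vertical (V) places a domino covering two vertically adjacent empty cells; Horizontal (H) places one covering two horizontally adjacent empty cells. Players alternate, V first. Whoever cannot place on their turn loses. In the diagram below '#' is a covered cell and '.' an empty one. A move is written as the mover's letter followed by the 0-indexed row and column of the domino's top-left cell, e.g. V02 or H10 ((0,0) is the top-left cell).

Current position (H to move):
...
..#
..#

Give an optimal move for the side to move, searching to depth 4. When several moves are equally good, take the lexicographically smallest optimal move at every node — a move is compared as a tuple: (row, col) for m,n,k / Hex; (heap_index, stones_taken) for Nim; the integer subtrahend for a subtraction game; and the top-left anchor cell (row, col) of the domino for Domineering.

p1 H@[.../..#/..#]: H00[##./..#/..#]-1 H01[.##/..#/..#]-1 H10[.../###/..#]+1* H20[.../..#/###]-1
p2 V@[.../###/..#] terminal -1; root [.../..#/..#] d4

H's best at [.../..#/..#]: H10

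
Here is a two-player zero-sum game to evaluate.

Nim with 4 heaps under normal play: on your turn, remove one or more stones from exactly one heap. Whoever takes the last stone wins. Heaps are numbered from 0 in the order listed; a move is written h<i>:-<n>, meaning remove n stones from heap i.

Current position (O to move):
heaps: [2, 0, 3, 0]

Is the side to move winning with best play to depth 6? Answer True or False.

O winning at [(2,0,3,0)]: True

ply 1, O at (2,0,3,0) | h0:-1=-1→(1,0,3,0); h0:-2=-1→(0,0,3,0); h2:-1=+1→(2,0,2,0)*; h2:-2=-1→(2,0,1,0); h2:-3=-1→(2,0,0,0)
ply 2, X at (2,0,2,0) | h0:-1=-1→(1,0,2,0)*; h0:-2=-1→(0,0,2,0); h2:-1=-1→(2,0,1,0); h2:-2=-1→(2,0,0,0)
ply 3, O at (1,0,2,0) | h0:-1=-1→(0,0,2,0); h2:-1=+1→(1,0,1,0)*; h2:-2=-1→(1,0,0,0)
ply 4, X at (1,0,1,0) | h0:-1=-1→(0,0,1,0)*; h2:-1=-1→(1,0,0,0)
ply 5, O at (0,0,1,0) | h2:-1=+1→(0,0,0,0)*
ply 6: (0,0,0,0) is terminal -1 (X); from (2,0,3,0) depth 6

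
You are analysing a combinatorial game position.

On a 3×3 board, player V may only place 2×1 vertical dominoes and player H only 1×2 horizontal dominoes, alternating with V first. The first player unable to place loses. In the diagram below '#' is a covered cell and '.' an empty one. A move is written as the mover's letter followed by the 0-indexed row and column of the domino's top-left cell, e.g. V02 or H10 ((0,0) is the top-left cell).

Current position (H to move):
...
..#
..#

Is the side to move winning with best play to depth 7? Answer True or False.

H winning at [.../..#/..#]: True

p1 H@[.../..#/..#]: H00[##./..#/..#]-1 H01[.##/..#/..#]-1 H10[.../###/..#]+1* H20[.../..#/###]-1
p2 V@[.../###/..#] terminal -1; root [.../..#/..#] d7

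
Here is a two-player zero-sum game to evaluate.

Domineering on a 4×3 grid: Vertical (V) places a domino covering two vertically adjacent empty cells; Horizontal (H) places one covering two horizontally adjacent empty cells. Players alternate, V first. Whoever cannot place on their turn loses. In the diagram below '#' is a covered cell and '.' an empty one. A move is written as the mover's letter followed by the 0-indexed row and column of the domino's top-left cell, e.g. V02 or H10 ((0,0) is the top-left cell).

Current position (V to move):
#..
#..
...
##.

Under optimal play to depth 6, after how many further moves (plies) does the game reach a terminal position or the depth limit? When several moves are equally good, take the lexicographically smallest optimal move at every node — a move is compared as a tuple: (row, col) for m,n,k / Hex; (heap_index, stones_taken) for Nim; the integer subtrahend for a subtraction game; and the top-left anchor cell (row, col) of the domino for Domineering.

PV length from [#../#../.../##.]: 3 plies

[#../#../.../##.] V move#1: V01:+1/##./##./.../##.*, V02:+1/#.#/#.#/.../##., V11:+1/#../##./.#./##., V12:+1/#../#.#/..#/##., V22:-1/#../#../..#/###
[##./##./.../##.] H move#2: H20:-1/##./##./##./##.*, H21:-1/##./##./.##/##.
[##./##./##./##.] V move#3: V02:+1/###/###/##./##.*, V12:+1/##./###/###/##., V22:+1/##./##./###/###
[###/###/##./##.] end (terminal -1, H#4); searched #../#../.../##. to 6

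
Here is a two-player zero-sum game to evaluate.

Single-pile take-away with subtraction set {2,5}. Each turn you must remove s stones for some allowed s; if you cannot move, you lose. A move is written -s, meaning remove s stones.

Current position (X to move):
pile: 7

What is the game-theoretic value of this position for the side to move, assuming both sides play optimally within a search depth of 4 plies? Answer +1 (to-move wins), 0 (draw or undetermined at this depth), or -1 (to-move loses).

value(7, X) = -1

ply 1, X at 7 | -2=-1→5*; -5=-1→2
ply 2, O at 5 | -2=-1→3; -5=+1→0*
ply 3: 0 is terminal -1 (X); from 7 depth 4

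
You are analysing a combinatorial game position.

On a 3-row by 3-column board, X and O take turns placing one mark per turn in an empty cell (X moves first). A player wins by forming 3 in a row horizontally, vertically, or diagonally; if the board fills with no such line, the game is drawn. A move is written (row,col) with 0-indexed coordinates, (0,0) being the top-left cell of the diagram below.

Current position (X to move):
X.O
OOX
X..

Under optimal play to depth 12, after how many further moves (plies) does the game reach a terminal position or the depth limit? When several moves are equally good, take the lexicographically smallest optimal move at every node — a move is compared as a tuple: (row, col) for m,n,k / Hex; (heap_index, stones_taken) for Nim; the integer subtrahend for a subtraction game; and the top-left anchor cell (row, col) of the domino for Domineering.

ply 1, X at X.O/OOX/X.. | (0,1)=+0→XXO/OOX/X..*; (2,1)=+0→X.O/OOX/XX.; (2,2)=+0→X.O/OOX/X.X
ply 2, O at XXO/OOX/X.. | (2,1)=+0→XXO/OOX/XO.*; (2,2)=+0→XXO/OOX/X.O
ply 3, X at XXO/OOX/XO. | (2,2)=+0→XXO/OOX/XOX*
ply 4: XXO/OOX/XOX is terminal +0 (O); from X.O/OOX/X.. depth 12

PV length from [X.O/OOX/X..]: 3 plies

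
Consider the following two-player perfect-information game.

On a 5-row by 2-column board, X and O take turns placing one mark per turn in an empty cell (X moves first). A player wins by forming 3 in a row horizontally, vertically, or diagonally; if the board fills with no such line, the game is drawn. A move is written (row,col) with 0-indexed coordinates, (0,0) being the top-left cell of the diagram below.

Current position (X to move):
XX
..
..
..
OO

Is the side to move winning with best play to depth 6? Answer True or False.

ply 1, X at XX/../../../OO | (1,0)=+0→XX/X./../../OO*; (1,1)=+0→XX/.X/../../OO; (2,0)=+0→XX/../X./../OO; (2,1)=+0→XX/../.X/../OO; (3,0)=+0→XX/../../X./OO; (3,1)=+0→XX/../../.X/OO
ply 2, O at XX/X./../../OO | (1,1)=-1→XX/XO/../../OO; (2,0)=+0→XX/X./O./../OO*; (2,1)=-1→XX/X./.O/../OO; (3,0)=-1→XX/X./../O./OO; (3,1)=-1→XX/X./../.O/OO
ply 3, X at XX/X./O./../OO | (1,1)=-1→XX/XX/O./../OO; (2,1)=-1→XX/X./OX/../OO; (3,0)=+0→XX/X./O./X./OO*; (3,1)=-1→XX/X./O./.X/OO
ply 4, O at XX/X./O./X./OO | (1,1)=+0→XX/XO/O./X./OO*; (2,1)=+0→XX/X./OO/X./OO; (3,1)=+0→XX/X./O./XO/OO
ply 5, X at XX/XO/O./X./OO | (2,1)=+0→XX/XO/OX/X./OO*; (3,1)=+0→XX/XO/O./XX/OO
ply 6, O at XX/XO/OX/X./OO | (3,1)=+0→XX/XO/OX/XO/OO*
ply 7: XX/XO/OX/XO/OO is terminal +0 (X); from XX/../../../OO depth 6

X winning at [XX/../../../OO]: False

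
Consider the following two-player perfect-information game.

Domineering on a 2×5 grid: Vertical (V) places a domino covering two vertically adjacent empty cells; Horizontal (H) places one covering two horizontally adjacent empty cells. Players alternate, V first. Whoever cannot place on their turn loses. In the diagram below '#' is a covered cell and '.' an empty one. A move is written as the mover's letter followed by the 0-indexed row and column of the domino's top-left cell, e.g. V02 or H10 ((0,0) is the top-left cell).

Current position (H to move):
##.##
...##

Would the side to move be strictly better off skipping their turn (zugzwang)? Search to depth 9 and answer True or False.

zugzwang(##.##/...##, H) = False

[##.##/...##] H move#1: H10:-1/##.##/##.##, H11:+1/##.##/.####*
[##.##/.####] end (terminal -1, V#2); searched ##.##/...## to 9
suppose H passes — search the same position with V to move:
pass> [##.##/...##] V move#1: V02:-1/#####/..###*
pass> [#####/..###] H move#2: H10:+1/#####/#####*
pass> [#####/#####] end (terminal -1, V#3); searched ##.##/...## to 9
for H: play +1, pass +1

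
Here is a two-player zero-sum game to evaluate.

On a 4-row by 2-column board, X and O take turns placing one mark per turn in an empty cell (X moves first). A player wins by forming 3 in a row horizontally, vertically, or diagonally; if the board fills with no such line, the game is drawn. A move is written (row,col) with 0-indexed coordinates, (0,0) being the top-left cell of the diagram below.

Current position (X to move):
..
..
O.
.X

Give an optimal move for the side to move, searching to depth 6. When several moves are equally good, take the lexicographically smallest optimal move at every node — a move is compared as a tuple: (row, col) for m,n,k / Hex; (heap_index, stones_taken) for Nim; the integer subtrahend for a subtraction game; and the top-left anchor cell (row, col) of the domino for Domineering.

[../../O./.X] X move#1: (0,0):+0/X./../O./.X*, (0,1):-1/.X/../O./.X, (1,0):+0/../X./O./.X, (1,1):+0/../.X/O./.X, (2,1):+0/../../OX/.X, (3,0):+0/../../O./XX
[X./../O./.X] O move#2: (0,1):+0/XO/../O./.X*, (1,0):+0/X./O./O./.X, (1,1):+0/X./.O/O./.X, (2,1):+0/X./../OO/.X, (3,0):+0/X./../O./OX
[XO/../O./.X] X move#3: (1,0):+0/XO/X./O./.X*, (1,1):+0/XO/.X/O./.X, (2,1):+0/XO/../OX/.X, (3,0):+0/XO/../O./XX
[XO/X./O./.X] O move#4: (1,1):+0/XO/XO/O./.X*, (2,1):+0/XO/X./OO/.X, (3,0):+0/XO/X./O./OX
[XO/XO/O./.X] X move#5: (2,1):+0/XO/XO/OX/.X*, (3,0):-1/XO/XO/O./XX
[XO/XO/OX/.X] O move#6: (3,0):+0/XO/XO/OX/OX*
[XO/XO/OX/OX] end (terminal +0, X#7); searched ../../O./.X to 6

X's best at [../../O./.X]: (0,0)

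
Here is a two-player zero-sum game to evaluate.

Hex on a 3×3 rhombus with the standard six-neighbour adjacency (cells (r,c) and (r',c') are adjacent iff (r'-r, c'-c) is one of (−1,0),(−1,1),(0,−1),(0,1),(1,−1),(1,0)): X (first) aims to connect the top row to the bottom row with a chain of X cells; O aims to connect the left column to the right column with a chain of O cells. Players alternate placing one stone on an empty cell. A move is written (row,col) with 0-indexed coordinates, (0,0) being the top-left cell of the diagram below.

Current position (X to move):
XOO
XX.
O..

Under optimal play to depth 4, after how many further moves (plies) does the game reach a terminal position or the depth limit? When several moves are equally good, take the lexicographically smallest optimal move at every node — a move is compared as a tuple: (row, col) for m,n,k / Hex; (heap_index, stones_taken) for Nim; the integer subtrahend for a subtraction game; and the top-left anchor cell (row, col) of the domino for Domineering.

PV length from [XOO/XX./O..]: 3 plies

ply 1, X at XOO/XX./O.. | (1,2)=+1→XOO/XXX/O..*; (2,1)=+1→XOO/XX./OX.; (2,2)=+1→XOO/XX./O.X
ply 2, O at XOO/XXX/O.. | (2,1)=-1→XOO/XXX/OO.*; (2,2)=-1→XOO/XXX/O.O
ply 3, X at XOO/XXX/OO. | (2,2)=+1→XOO/XXX/OOX*
ply 4: XOO/XXX/OOX is terminal -1 (O); from XOO/XX./O.. depth 4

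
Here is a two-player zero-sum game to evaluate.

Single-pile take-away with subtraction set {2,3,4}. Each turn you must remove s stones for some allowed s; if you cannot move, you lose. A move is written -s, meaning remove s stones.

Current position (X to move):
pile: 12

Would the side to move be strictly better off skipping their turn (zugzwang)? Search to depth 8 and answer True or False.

zugzwang(12, X) = True

ply 1, X at 12 | -2=-1→10*; -3=-1→9; -4=-1→8
ply 2, O at 10 | -2=-1→8; -3=+1→7*; -4=+1→6
ply 3, X at 7 | -2=-1→5*; -3=-1→4; -4=-1→3
ply 4, O at 5 | -2=-1→3; -3=-1→2; -4=+1→1*
ply 5: 1 is terminal -1 (X); from 12 depth 8
suppose X passes — search the same position with O to move:
pass> ply 1, O at 12 | -2=-1→10*; -3=-1→9; -4=-1→8
pass> ply 2, X at 10 | -2=-1→8; -3=+1→7*; -4=+1→6
pass> ply 3, O at 7 | -2=-1→5*; -3=-1→4; -4=-1→3
pass> ply 4, X at 5 | -2=-1→3; -3=-1→2; -4=+1→1*
pass> ply 5: 1 is terminal -1 (O); from 12 depth 8
for X: play -1, pass +1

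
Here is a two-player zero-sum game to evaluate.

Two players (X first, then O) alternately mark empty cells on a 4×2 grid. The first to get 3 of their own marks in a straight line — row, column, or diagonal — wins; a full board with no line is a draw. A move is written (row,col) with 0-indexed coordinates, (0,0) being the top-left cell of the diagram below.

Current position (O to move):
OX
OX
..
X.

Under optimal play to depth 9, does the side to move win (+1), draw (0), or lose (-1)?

[OX/OX/../X.] O move#1: (2,0):+1/OX/OX/O./X.*, (2,1):+0/OX/OX/.O/X., (3,1):-1/OX/OX/../XO
[OX/OX/O./X.] end (terminal -1, X#2); searched OX/OX/../X. to 9

value(OX/OX/../X., O) = +1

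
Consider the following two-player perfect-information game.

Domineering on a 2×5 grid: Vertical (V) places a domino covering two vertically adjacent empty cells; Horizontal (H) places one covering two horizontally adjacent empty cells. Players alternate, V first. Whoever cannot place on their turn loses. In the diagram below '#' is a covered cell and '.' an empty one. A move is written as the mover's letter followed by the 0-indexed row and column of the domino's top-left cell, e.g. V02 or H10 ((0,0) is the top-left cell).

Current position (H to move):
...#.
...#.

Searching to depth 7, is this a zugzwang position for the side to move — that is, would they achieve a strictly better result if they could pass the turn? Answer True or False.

[...#./...#.] H move#1: H00:-1/##.#./...#.*, H01:-1/.###./...#., H10:-1/...#./##.#., H11:-1/...#./.###.
[##.#./...#.] V move#2: V02:+1/####./..##.*, V04:-1/##.##/...##
[####./..##.] H move#3: H10:-1/####./####.*
[####./####.] V move#4: V04:+1/#####/#####*
[#####/#####] end (terminal -1, H#5); searched ...#./...#. to 7
suppose H passes — search the same position with V to move:
pass> [...#./...#.] V move#1: V00:-1/#..#./#..#., V01:+1/.#.#./.#.#.*, V02:-1/..##./..##., V04:-1/...##/...##
pass> [.#.#./.#.#.] end (terminal -1, H#2); searched ...#./...#. to 7
for H: play -1, pass -1

zugzwang(...#./...#., H) = False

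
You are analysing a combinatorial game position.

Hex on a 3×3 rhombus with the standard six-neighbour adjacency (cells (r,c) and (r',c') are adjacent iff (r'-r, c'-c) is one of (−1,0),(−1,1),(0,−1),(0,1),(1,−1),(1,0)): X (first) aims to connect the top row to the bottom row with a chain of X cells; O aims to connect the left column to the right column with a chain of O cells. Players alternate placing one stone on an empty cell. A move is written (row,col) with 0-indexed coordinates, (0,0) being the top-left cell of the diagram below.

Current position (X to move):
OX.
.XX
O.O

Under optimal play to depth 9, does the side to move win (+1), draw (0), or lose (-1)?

value(OX./.XX/O.O, X) = +1

[OX./.XX/O.O] X move#1: (0,2):-1/OXX/.XX/O.O, (1,0):-1/OX./XXX/O.O, (2,1):+1/OX./.XX/OXO*
[OX./.XX/OXO] end (terminal -1, O#2); searched OX./.XX/O.O to 9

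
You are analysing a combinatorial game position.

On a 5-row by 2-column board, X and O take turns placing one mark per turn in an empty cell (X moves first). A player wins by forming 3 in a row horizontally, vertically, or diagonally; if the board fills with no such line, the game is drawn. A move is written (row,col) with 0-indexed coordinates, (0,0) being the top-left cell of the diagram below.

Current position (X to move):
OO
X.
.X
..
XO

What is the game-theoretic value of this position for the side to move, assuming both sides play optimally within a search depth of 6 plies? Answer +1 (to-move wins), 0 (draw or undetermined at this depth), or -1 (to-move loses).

value(OO/X./.X/../XO, X) = 0

[OO/X./.X/../XO] X move#1: (1,1):+0/OO/XX/.X/../XO*, (2,0):+0/OO/X./XX/../XO, (3,0):+0/OO/X./.X/X./XO, (3,1):+0/OO/X./.X/.X/XO
[OO/XX/.X/../XO] O move#2: (2,0):-1/OO/XX/OX/../XO, (3,0):-1/OO/XX/.X/O./XO, (3,1):+0/OO/XX/.X/.O/XO*
[OO/XX/.X/.O/XO] X move#3: (2,0):+0/OO/XX/XX/.O/XO*, (3,0):+0/OO/XX/.X/XO/XO
[OO/XX/XX/.O/XO] O move#4: (3,0):+0/OO/XX/XX/OO/XO*
[OO/XX/XX/OO/XO] end (terminal +0, X#5); searched OO/X./.X/../XO to 6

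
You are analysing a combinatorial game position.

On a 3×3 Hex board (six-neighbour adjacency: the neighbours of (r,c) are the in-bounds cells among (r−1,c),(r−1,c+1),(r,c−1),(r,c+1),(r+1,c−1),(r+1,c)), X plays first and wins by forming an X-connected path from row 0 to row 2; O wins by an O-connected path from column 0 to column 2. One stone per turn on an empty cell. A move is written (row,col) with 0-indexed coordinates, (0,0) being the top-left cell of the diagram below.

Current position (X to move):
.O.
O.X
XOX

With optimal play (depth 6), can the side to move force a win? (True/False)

[.O./O.X/XOX] X move#1: (0,0):-1/XO./O.X/XOX, (0,2):+1/.OX/O.X/XOX*, (1,1):-1/.O./OXX/XOX
[.OX/O.X/XOX] end (terminal -1, O#2); searched .O./O.X/XOX to 6

X winning at [.O./O.X/XOX]: True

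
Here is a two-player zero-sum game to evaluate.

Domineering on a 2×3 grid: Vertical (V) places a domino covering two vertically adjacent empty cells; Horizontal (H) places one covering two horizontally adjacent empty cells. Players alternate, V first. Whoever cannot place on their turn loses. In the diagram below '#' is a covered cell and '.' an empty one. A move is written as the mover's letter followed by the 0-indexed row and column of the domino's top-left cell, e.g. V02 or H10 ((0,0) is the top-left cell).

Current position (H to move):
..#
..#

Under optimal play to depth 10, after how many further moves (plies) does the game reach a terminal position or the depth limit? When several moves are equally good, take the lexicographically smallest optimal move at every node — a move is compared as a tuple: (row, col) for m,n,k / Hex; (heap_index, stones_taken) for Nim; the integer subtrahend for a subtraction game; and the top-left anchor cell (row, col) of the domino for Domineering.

p1 H@[..#/..#]: H00[###/..#]+1* H10[..#/###]+1
p2 V@[###/..#] terminal -1; root [..#/..#] d10

PV length from [..#/..#]: 1 ply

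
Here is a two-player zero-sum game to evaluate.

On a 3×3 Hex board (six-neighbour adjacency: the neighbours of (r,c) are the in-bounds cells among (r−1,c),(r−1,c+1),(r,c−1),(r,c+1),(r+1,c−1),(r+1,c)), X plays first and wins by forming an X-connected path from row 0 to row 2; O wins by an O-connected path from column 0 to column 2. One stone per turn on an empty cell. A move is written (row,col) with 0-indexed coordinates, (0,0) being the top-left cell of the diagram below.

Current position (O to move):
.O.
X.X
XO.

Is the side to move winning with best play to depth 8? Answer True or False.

O winning at [.O./X.X/XO.]: False

p1 O@[.O./X.X/XO.]: (0,0)[OO./X.X/XO.]-1* (0,2)[.OO/X.X/XO.]-1 (1,1)[.O./XOX/XO.]-1 (2,2)[.O./X.X/XOO]-1
p2 X@[OO./X.X/XO.]: (0,2)[OOX/X.X/XO.]+1* (1,1)[OO./XXX/XO.]-1 (2,2)[OO./X.X/XOX]-1
p3 O@[OOX/X.X/XO.]: (1,1)[OOX/XOX/XO.]-1* (2,2)[OOX/X.X/XOO]-1
p4 X@[OOX/XOX/XO.]: (2,2)[OOX/XOX/XOX]+1*
p5 O@[OOX/XOX/XOX] terminal -1; root [.O./X.X/XO.] d8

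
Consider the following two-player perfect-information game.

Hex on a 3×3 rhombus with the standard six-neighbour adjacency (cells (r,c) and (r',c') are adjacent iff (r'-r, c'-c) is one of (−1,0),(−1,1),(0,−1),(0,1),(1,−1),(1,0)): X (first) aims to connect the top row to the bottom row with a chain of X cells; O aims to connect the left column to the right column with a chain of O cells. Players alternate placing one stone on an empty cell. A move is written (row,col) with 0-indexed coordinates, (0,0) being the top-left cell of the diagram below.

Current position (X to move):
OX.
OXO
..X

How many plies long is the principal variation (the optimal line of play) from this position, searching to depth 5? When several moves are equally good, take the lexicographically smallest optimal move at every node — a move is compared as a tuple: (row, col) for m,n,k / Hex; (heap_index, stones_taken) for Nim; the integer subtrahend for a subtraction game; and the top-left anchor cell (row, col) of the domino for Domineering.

PV length from [OX./OXO/..X]: 3 plies

ply 1, X at OX./OXO/..X | (0,2)=+1→OXX/OXO/..X*; (2,0)=+1→OX./OXO/X.X; (2,1)=+1→OX./OXO/.XX
ply 2, O at OXX/OXO/..X | (2,0)=-1→OXX/OXO/O.X*; (2,1)=-1→OXX/OXO/.OX
ply 3, X at OXX/OXO/O.X | (2,1)=+1→OXX/OXO/OXX*
ply 4: OXX/OXO/OXX is terminal -1 (O); from OX./OXO/..X depth 5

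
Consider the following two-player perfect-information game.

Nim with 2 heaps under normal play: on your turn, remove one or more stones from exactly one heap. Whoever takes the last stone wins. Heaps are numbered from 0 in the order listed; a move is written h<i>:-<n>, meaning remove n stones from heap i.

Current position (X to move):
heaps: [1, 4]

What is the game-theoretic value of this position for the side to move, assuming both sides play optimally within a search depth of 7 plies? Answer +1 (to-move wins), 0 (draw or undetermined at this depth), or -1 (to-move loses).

[(1,4)] X move#1: h0:-1:-1/(0,4), h1:-1:-1/(1,3), h1:-2:-1/(1,2), h1:-3:+1/(1,1)*, h1:-4:-1/(1,0)
[(1,1)] O move#2: h0:-1:-1/(0,1)*, h1:-1:-1/(1,0)
[(0,1)] X move#3: h1:-1:+1/(0,0)*
[(0,0)] end (terminal -1, O#4); searched (1,4) to 7

value((1,4), X) = +1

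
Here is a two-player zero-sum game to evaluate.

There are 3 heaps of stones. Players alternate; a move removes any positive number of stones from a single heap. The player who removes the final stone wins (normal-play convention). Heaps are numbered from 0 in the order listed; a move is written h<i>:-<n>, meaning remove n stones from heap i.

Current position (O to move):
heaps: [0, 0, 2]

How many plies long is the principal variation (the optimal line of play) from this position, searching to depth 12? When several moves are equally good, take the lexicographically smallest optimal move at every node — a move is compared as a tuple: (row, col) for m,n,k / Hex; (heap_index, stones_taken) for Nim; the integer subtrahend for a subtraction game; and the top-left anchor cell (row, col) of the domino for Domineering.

[(0,0,2)] O move#1: h2:-1:-1/(0,0,1), h2:-2:+1/(0,0,0)*
[(0,0,0)] end (terminal -1, X#2); searched (0,0,2) to 12

PV length from [(0,0,2)]: 1 ply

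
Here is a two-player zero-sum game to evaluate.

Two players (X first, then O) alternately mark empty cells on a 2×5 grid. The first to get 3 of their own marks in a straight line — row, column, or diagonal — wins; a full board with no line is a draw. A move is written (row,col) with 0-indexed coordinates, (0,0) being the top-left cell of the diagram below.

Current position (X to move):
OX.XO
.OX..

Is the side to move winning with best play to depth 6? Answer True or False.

X winning at [OX.XO/.OX..]: True

p1 X@[OX.XO/.OX..]: (0,2)[OXXXO/.OX..]+1* (1,0)[OX.XO/XOX..]+0 (1,3)[OX.XO/.OXX.]+1 (1,4)[OX.XO/.OX.X]+1
p2 O@[OXXXO/.OX..] terminal -1; root [OX.XO/.OX..] d6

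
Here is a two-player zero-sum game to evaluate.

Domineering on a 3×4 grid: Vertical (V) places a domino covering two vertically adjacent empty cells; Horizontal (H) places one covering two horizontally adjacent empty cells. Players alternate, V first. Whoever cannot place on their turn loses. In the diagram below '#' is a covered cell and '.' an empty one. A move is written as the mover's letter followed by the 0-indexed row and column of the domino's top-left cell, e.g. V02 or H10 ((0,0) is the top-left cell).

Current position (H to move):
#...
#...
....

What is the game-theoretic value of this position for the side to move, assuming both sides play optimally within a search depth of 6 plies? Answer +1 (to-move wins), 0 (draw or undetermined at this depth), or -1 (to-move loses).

p1 H@[#.../#.../....]: H01[###./#.../....]-1 H02[#.##/#.../....]-1 H11[#.../###./....]+1* H12[#.../#.##/....]+1 H20[#.../#.../##..]-1 H21[#.../#.../.##.]-1 H22[#.../#.../..##]-1
p2 V@[#.../###./....]: V03[#..#/####/....]-1* V13[#.../####/...#]-1
p3 H@[#..#/####/....]: H01[####/####/....]+1* H20[#..#/####/##..]+1 H21[#..#/####/.##.]+1 H22[#..#/####/..##]+1
p4 V@[####/####/....] terminal -1; root [#.../#.../....] d6

value(#.../#.../...., H) = +1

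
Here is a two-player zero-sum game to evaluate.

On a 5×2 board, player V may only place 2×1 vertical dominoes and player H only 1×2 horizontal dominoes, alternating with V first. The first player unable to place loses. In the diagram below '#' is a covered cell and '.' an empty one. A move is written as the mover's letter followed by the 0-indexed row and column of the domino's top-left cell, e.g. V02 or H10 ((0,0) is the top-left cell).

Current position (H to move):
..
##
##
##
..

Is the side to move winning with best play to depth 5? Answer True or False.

p1 H@[../##/##/##/..]: H00[##/##/##/##/..]+1* H40[../##/##/##/##]+1
p2 V@[##/##/##/##/..] terminal -1; root [../##/##/##/..] d5

H winning at [../##/##/##/..]: True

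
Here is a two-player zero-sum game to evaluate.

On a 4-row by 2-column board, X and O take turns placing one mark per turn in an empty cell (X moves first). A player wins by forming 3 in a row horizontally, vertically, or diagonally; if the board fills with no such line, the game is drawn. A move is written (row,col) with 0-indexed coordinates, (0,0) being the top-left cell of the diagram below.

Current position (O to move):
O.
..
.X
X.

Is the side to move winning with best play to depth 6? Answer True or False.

O winning at [O./../.X/X.]: False

ply 1, O at O./../.X/X. | (0,1)=+0→OO/../.X/X.*; (1,0)=+0→O./O./.X/X.; (1,1)=+0→O./.O/.X/X.; (2,0)=+0→O./../OX/X.; (3,1)=+0→O./../.X/XO
ply 2, X at OO/../.X/X. | (1,0)=+0→OO/X./.X/X.*; (1,1)=+0→OO/.X/.X/X.; (2,0)=+0→OO/../XX/X.; (3,1)=+0→OO/../.X/XX
ply 3, O at OO/X./.X/X. | (1,1)=-1→OO/XO/.X/X.; (2,0)=+0→OO/X./OX/X.*; (3,1)=-1→OO/X./.X/XO
ply 4, X at OO/X./OX/X. | (1,1)=+0→OO/XX/OX/X.*; (3,1)=+0→OO/X./OX/XX
ply 5, O at OO/XX/OX/X. | (3,1)=+0→OO/XX/OX/XO*
ply 6: OO/XX/OX/XO is terminal +0 (X); from O./../.X/X. depth 6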